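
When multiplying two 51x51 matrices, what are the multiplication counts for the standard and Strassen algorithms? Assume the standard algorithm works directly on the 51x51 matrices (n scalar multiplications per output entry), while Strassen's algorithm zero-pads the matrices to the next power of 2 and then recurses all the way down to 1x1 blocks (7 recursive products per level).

Matrix multiplication for 51x51 matrices:

Strassen's algorithm requires power-of-2 dimensions. Pad 51x51 to 64x64 (next power of 2).

Standard algorithm: 51^3 = 132651 multiplications
Strassen's algorithm: 7^(log2(64)) = 7^6 = 117649 multiplications
Savings: 132651 - 117649 = 15002 multiplications

Standard: 132651 multiplications (51^3). Strassen: 117649 multiplications (7^6, after padding to 64x64). Strassen reduces 8 recursive multiplications to 7 at each level.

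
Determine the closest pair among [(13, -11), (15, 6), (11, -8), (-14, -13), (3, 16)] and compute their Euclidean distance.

Computing all pairwise distances among 5 points:

d((13, -11), (15, 6)) = 17.1172
d((13, -11), (11, -8)) = 3.6056 <-- minimum
d((13, -11), (-14, -13)) = 27.074
d((13, -11), (3, 16)) = 28.7924
d((15, 6), (11, -8)) = 14.5602
d((15, 6), (-14, -13)) = 34.6699
d((15, 6), (3, 16)) = 15.6205
d((11, -8), (-14, -13)) = 25.4951
d((11, -8), (3, 16)) = 25.2982
d((-14, -13), (3, 16)) = 33.6155

Closest pair: (13, -11) and (11, -8) with distance 3.6056

The closest pair is (13, -11) and (11, -8) with Euclidean distance 3.6056. For 5 points, brute-force pairwise comparison is shown above. For large n, the divide-and-conquer algorithm (sort by x, recurse on halves, check the dividing strip) achieves O(n log n).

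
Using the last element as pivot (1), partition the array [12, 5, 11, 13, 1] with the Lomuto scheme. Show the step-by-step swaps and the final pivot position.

Lomuto partition with pivot = 1:

Initial array: [12, 5, 11, 13, 1]

arr[0]=12 > 1: no swap
arr[1]=5 > 1: no swap
arr[2]=11 > 1: no swap
arr[3]=13 > 1: no swap

Place pivot at position 0: [1, 5, 11, 13, 12]
Pivot position: 0

After partitioning with pivot 1, the array becomes [1, 5, 11, 13, 12]. The pivot is placed at index 0. All elements to the left of the pivot are <= 1, and all elements to the right are > 1.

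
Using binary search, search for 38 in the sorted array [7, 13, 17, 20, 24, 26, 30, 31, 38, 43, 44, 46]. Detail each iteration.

Binary search for 38 in [7, 13, 17, 20, 24, 26, 30, 31, 38, 43, 44, 46]:

lo=0, hi=11, mid=5, arr[mid]=26 -> 26 < 38, search right half
lo=6, hi=11, mid=8, arr[mid]=38 -> Found target at index 8!

Binary search finds 38 at index 8 after 2 comparisons. The search repeatedly halves the search space by comparing with the middle element.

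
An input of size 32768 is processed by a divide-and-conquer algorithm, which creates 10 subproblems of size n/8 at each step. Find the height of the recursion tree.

For divide and conquer with division factor 8:

Problem sizes at each level:
Level 0: 32768
Level 1: 4096
Level 2: 512
Level 3: 64
Level 4: 8
Level 5: 1

The root is level 0 and the size-1 base case is level 5 (the tree spans levels 0 through 5, i.e. 6 levels counting the root), so the depth is the number of divisions: log_8(32768) = 5

The recursion tree depth is log_8(32768) = 5. At each level, the problem size is divided by 8, so it takes 5 divisions to reduce to a base case of size 1. The algorithm makes 10 recursive calls at each level.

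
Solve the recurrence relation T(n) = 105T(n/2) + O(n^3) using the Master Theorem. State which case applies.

Master Theorem for T(n) = 105T(n/2) + O(n^3):

a = 105, b = 2, c = 3
log_b(a) = log_2(105) = 6.7142

Case 1: c = 3 < log_2(105) = 6.7142
T(n) = O(n^(log_2 105))

For T(n) = 105T(n/2) + O(n^3): log_2(105) = 6.7142. This is Case 1 of the Master Theorem (c < log_b(a), work dominated by leaves), giving O(n^(log_2 105)).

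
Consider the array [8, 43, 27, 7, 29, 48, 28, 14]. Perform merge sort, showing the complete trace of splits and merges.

Merge sort trace:

Split: [8, 43, 27, 7, 29, 48, 28, 14] -> [8, 43, 27, 7] and [29, 48, 28, 14]
  Split: [8, 43, 27, 7] -> [8, 43] and [27, 7]
    Split: [8, 43] -> [8] and [43]
    Merge: [8] + [43] -> [8, 43]
    Split: [27, 7] -> [27] and [7]
    Merge: [27] + [7] -> [7, 27]
  Merge: [8, 43] + [7, 27] -> [7, 8, 27, 43]
  Split: [29, 48, 28, 14] -> [29, 48] and [28, 14]
    Split: [29, 48] -> [29] and [48]
    Merge: [29] + [48] -> [29, 48]
    Split: [28, 14] -> [28] and [14]
    Merge: [28] + [14] -> [14, 28]
  Merge: [29, 48] + [14, 28] -> [14, 28, 29, 48]
Merge: [7, 8, 27, 43] + [14, 28, 29, 48] -> [7, 8, 14, 27, 28, 29, 43, 48]

Final sorted array: [7, 8, 14, 27, 28, 29, 43, 48]

The merge sort proceeds by recursively splitting the array and merging sorted halves.
After all merges, the sorted array is [7, 8, 14, 27, 28, 29, 43, 48].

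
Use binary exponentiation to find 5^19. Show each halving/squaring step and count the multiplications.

Computing 5^19 by squaring (build up from 5^1; each line after the first costs one multiplication):

5^1 = 5
5^2 = (5^1)^2 = 5^2 = 25
5^4 = (5^2)^2 = 25^2 = 625
5^8 = (5^4)^2 = 625^2 = 390625
5^9 = 5 * 5^8 = 5 * 390625 = 1953125
5^18 = (5^9)^2 = 1953125^2 = 3814697265625
5^19 = 5 * 5^18 = 5 * 3814697265625 = 19073486328125

Result: 19073486328125
Multiplications needed: 6 (6 lines after 5^1)

5^19 = 19073486328125. Using exponentiation by squaring, this requires 6 multiplications. The key idea: if the exponent is even, square the half-power; if odd, multiply by the base once.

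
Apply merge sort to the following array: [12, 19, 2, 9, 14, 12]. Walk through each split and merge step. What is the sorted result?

Merge sort trace:

Split: [12, 19, 2, 9, 14, 12] -> [12, 19, 2] and [9, 14, 12]
  Split: [12, 19, 2] -> [12] and [19, 2]
    Split: [19, 2] -> [19] and [2]
    Merge: [19] + [2] -> [2, 19]
  Merge: [12] + [2, 19] -> [2, 12, 19]
  Split: [9, 14, 12] -> [9] and [14, 12]
    Split: [14, 12] -> [14] and [12]
    Merge: [14] + [12] -> [12, 14]
  Merge: [9] + [12, 14] -> [9, 12, 14]
Merge: [2, 12, 19] + [9, 12, 14] -> [2, 9, 12, 12, 14, 19]

Final sorted array: [2, 9, 12, 12, 14, 19]

The merge sort proceeds by recursively splitting the array and merging sorted halves.
After all merges, the sorted array is [2, 9, 12, 12, 14, 19].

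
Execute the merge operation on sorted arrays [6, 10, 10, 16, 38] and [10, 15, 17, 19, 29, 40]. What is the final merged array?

Merging process:

Compare 6 vs 10: take 6 from left. Merged: [6]
Compare 10 vs 10: take 10 from left. Merged: [6, 10]
Compare 10 vs 10: take 10 from left. Merged: [6, 10, 10]
Compare 16 vs 10: take 10 from right. Merged: [6, 10, 10, 10]
Compare 16 vs 15: take 15 from right. Merged: [6, 10, 10, 10, 15]
Compare 16 vs 17: take 16 from left. Merged: [6, 10, 10, 10, 15, 16]
Compare 38 vs 17: take 17 from right. Merged: [6, 10, 10, 10, 15, 16, 17]
Compare 38 vs 19: take 19 from right. Merged: [6, 10, 10, 10, 15, 16, 17, 19]
Compare 38 vs 29: take 29 from right. Merged: [6, 10, 10, 10, 15, 16, 17, 19, 29]
Compare 38 vs 40: take 38 from left. Merged: [6, 10, 10, 10, 15, 16, 17, 19, 29, 38]
Append remaining from right: [40]. Merged: [6, 10, 10, 10, 15, 16, 17, 19, 29, 38, 40]

Final merged array: [6, 10, 10, 10, 15, 16, 17, 19, 29, 38, 40]
Total comparisons: 10

The merged array is [6, 10, 10, 10, 15, 16, 17, 19, 29, 38, 40], requiring 10 comparisons. The merge step runs in O(n) time where n is the total number of elements.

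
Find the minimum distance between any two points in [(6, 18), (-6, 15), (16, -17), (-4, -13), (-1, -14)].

Computing all pairwise distances among 5 points:

d((6, 18), (-6, 15)) = 12.3693
d((6, 18), (16, -17)) = 36.4005
d((6, 18), (-4, -13)) = 32.573
d((6, 18), (-1, -14)) = 32.7567
d((-6, 15), (16, -17)) = 38.833
d((-6, 15), (-4, -13)) = 28.0713
d((-6, 15), (-1, -14)) = 29.4279
d((16, -17), (-4, -13)) = 20.3961
d((16, -17), (-1, -14)) = 17.2627
d((-4, -13), (-1, -14)) = 3.1623 <-- minimum

Closest pair: (-4, -13) and (-1, -14) with distance 3.1623

The closest pair is (-4, -13) and (-1, -14) with Euclidean distance 3.1623. For 5 points, brute-force pairwise comparison is shown above. For large n, the divide-and-conquer algorithm (sort by x, recurse on halves, check the dividing strip) achieves O(n log n).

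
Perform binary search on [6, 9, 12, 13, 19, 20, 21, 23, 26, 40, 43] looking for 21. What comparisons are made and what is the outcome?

Binary search for 21 in [6, 9, 12, 13, 19, 20, 21, 23, 26, 40, 43]:

lo=0, hi=10, mid=5, arr[mid]=20 -> 20 < 21, search right half
lo=6, hi=10, mid=8, arr[mid]=26 -> 26 > 21, search left half
lo=6, hi=7, mid=6, arr[mid]=21 -> Found target at index 6!

Binary search finds 21 at index 6 after 3 comparisons. The search repeatedly halves the search space by comparing with the middle element.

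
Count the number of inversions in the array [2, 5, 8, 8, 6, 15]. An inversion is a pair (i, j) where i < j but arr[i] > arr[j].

Finding inversions in [2, 5, 8, 8, 6, 15]:

(2, 4): arr[2]=8 > arr[4]=6
(3, 4): arr[3]=8 > arr[4]=6

Total inversions: 2

The array has 2 inversion(s): (2,4), (3,4). Each pair (i,j) satisfies i < j and arr[i] > arr[j].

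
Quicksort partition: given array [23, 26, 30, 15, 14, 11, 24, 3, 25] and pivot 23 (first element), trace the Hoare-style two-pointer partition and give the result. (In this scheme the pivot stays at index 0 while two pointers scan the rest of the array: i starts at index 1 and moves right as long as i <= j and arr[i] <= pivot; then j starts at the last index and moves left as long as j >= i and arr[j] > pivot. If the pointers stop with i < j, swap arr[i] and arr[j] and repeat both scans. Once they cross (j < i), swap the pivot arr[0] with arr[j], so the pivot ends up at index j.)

Hoare-style two-pointer partition with pivot = 23:

Initial array: [23, 26, 30, 15, 14, 11, 24, 3, 25]

Pointers start at i = 1, j = 8.
i stops at index 1 (arr[1]=26 > 23), j stops at index 7 (arr[7]=3 <= 23): swap arr[1] and arr[7], array becomes [23, 3, 30, 15, 14, 11, 24, 26, 25]
i stops at index 2 (arr[2]=30 > 23), j stops at index 5 (arr[5]=11 <= 23): swap arr[2] and arr[5], array becomes [23, 3, 11, 15, 14, 30, 24, 26, 25]
i ends at 5, j ends at 4: the pointers have crossed (j < i), so scanning stops.

Swap pivot arr[0] with arr[4] to place pivot at position 4: [14, 3, 11, 15, 23, 30, 24, 26, 25]
Pivot position: 4

After partitioning with pivot 23, the array becomes [14, 3, 11, 15, 23, 30, 24, 26, 25]. The pivot is placed at index 4. All elements to the left of the pivot are <= 23, and all elements to the right are > 23.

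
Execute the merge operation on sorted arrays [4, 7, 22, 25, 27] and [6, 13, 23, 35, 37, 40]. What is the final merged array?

Merging process:

Compare 4 vs 6: take 4 from left. Merged: [4]
Compare 7 vs 6: take 6 from right. Merged: [4, 6]
Compare 7 vs 13: take 7 from left. Merged: [4, 6, 7]
Compare 22 vs 13: take 13 from right. Merged: [4, 6, 7, 13]
Compare 22 vs 23: take 22 from left. Merged: [4, 6, 7, 13, 22]
Compare 25 vs 23: take 23 from right. Merged: [4, 6, 7, 13, 22, 23]
Compare 25 vs 35: take 25 from left. Merged: [4, 6, 7, 13, 22, 23, 25]
Compare 27 vs 35: take 27 from left. Merged: [4, 6, 7, 13, 22, 23, 25, 27]
Append remaining from right: [35, 37, 40]. Merged: [4, 6, 7, 13, 22, 23, 25, 27, 35, 37, 40]

Final merged array: [4, 6, 7, 13, 22, 23, 25, 27, 35, 37, 40]
Total comparisons: 8

The merged array is [4, 6, 7, 13, 22, 23, 25, 27, 35, 37, 40], requiring 8 comparisons. The merge step runs in O(n) time where n is the total number of elements.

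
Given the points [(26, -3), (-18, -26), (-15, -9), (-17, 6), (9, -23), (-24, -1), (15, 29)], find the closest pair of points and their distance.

Computing all pairwise distances among 7 points:

d((26, -3), (-18, -26)) = 49.6488
d((26, -3), (-15, -9)) = 41.4367
d((26, -3), (-17, 6)) = 43.9318
d((26, -3), (9, -23)) = 26.2488
d((26, -3), (-24, -1)) = 50.04
d((26, -3), (15, 29)) = 33.8378
d((-18, -26), (-15, -9)) = 17.2627
d((-18, -26), (-17, 6)) = 32.0156
d((-18, -26), (9, -23)) = 27.1662
d((-18, -26), (-24, -1)) = 25.7099
d((-18, -26), (15, 29)) = 64.1405
d((-15, -9), (-17, 6)) = 15.1327
d((-15, -9), (9, -23)) = 27.7849
d((-15, -9), (-24, -1)) = 12.0416
d((-15, -9), (15, 29)) = 48.4149
d((-17, 6), (9, -23)) = 38.9487
d((-17, 6), (-24, -1)) = 9.8995 <-- minimum
d((-17, 6), (15, 29)) = 39.4081
d((9, -23), (-24, -1)) = 39.6611
d((9, -23), (15, 29)) = 52.345
d((-24, -1), (15, 29)) = 49.2037

Closest pair: (-17, 6) and (-24, -1) with distance 9.8995

The closest pair is (-17, 6) and (-24, -1) with Euclidean distance 9.8995. For 7 points, brute-force pairwise comparison is shown above. For large n, the divide-and-conquer algorithm (sort by x, recurse on halves, check the dividing strip) achieves O(n log n).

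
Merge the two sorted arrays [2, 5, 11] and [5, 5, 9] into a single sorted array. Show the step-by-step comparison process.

Merging process:

Compare 2 vs 5: take 2 from left. Merged: [2]
Compare 5 vs 5: take 5 from left. Merged: [2, 5]
Compare 11 vs 5: take 5 from right. Merged: [2, 5, 5]
Compare 11 vs 5: take 5 from right. Merged: [2, 5, 5, 5]
Compare 11 vs 9: take 9 from right. Merged: [2, 5, 5, 5, 9]
Append remaining from left: [11]. Merged: [2, 5, 5, 5, 9, 11]

Final merged array: [2, 5, 5, 5, 9, 11]
Total comparisons: 5

The merged array is [2, 5, 5, 5, 9, 11], requiring 5 comparisons. The merge step runs in O(n) time where n is the total number of elements.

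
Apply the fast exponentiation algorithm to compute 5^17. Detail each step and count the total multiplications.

Computing 5^17 by squaring (build up from 5^1; each line after the first costs one multiplication):

5^1 = 5
5^2 = (5^1)^2 = 5^2 = 25
5^4 = (5^2)^2 = 25^2 = 625
5^8 = (5^4)^2 = 625^2 = 390625
5^16 = (5^8)^2 = 390625^2 = 152587890625
5^17 = 5 * 5^16 = 5 * 152587890625 = 762939453125

Result: 762939453125
Multiplications needed: 5 (5 lines after 5^1)

5^17 = 762939453125. Using exponentiation by squaring, this requires 5 multiplications. The key idea: if the exponent is even, square the half-power; if odd, multiply by the base once.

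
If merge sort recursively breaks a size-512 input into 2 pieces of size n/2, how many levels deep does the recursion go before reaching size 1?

For divide and conquer with division factor 2:

Problem sizes at each level:
Level 0: 512
Level 1: 256
Level 2: 128
Level 3: 64
Level 4: 32
Level 5: 16
Level 6: 8
Level 7: 4
Level 8: 2
Level 9: 1

The root is level 0 and the size-1 base case is level 9 (the tree spans levels 0 through 9, i.e. 10 levels counting the root), so the depth is the number of divisions: log_2(512) = 9

The recursion tree depth is log_2(512) = 9. At each level, the problem size is divided by 2, so it takes 9 divisions to reduce to a base case of size 1. The algorithm makes 2 recursive calls at each level.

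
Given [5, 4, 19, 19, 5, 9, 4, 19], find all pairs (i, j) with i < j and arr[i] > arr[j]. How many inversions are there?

Finding inversions in [5, 4, 19, 19, 5, 9, 4, 19]:

(0, 1): arr[0]=5 > arr[1]=4
(0, 6): arr[0]=5 > arr[6]=4
(2, 4): arr[2]=19 > arr[4]=5
(2, 5): arr[2]=19 > arr[5]=9
(2, 6): arr[2]=19 > arr[6]=4
(3, 4): arr[3]=19 > arr[4]=5
(3, 5): arr[3]=19 > arr[5]=9
(3, 6): arr[3]=19 > arr[6]=4
(4, 6): arr[4]=5 > arr[6]=4
(5, 6): arr[5]=9 > arr[6]=4

Total inversions: 10

The array has 10 inversion(s): (0,1), (0,6), (2,4), (2,5), (2,6), (3,4), (3,5), (3,6), (4,6), (5,6). Each pair (i,j) satisfies i < j and arr[i] > arr[j].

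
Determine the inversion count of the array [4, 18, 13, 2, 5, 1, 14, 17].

Finding inversions in [4, 18, 13, 2, 5, 1, 14, 17]:

(0, 3): arr[0]=4 > arr[3]=2
(0, 5): arr[0]=4 > arr[5]=1
(1, 2): arr[1]=18 > arr[2]=13
(1, 3): arr[1]=18 > arr[3]=2
(1, 4): arr[1]=18 > arr[4]=5
(1, 5): arr[1]=18 > arr[5]=1
(1, 6): arr[1]=18 > arr[6]=14
(1, 7): arr[1]=18 > arr[7]=17
(2, 3): arr[2]=13 > arr[3]=2
(2, 4): arr[2]=13 > arr[4]=5
(2, 5): arr[2]=13 > arr[5]=1
(3, 5): arr[3]=2 > arr[5]=1
(4, 5): arr[4]=5 > arr[5]=1

Total inversions: 13

The array has 13 inversion(s): (0,3), (0,5), (1,2), (1,3), (1,4), (1,5), (1,6), (1,7), (2,3), (2,4), (2,5), (3,5), (4,5). Each pair (i,j) satisfies i < j and arr[i] > arr[j].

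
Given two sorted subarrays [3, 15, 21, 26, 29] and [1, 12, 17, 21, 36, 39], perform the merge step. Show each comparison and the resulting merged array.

Merging process:

Compare 3 vs 1: take 1 from right. Merged: [1]
Compare 3 vs 12: take 3 from left. Merged: [1, 3]
Compare 15 vs 12: take 12 from right. Merged: [1, 3, 12]
Compare 15 vs 17: take 15 from left. Merged: [1, 3, 12, 15]
Compare 21 vs 17: take 17 from right. Merged: [1, 3, 12, 15, 17]
Compare 21 vs 21: take 21 from left. Merged: [1, 3, 12, 15, 17, 21]
Compare 26 vs 21: take 21 from right. Merged: [1, 3, 12, 15, 17, 21, 21]
Compare 26 vs 36: take 26 from left. Merged: [1, 3, 12, 15, 17, 21, 21, 26]
Compare 29 vs 36: take 29 from left. Merged: [1, 3, 12, 15, 17, 21, 21, 26, 29]
Append remaining from right: [36, 39]. Merged: [1, 3, 12, 15, 17, 21, 21, 26, 29, 36, 39]

Final merged array: [1, 3, 12, 15, 17, 21, 21, 26, 29, 36, 39]
Total comparisons: 9

The merged array is [1, 3, 12, 15, 17, 21, 21, 26, 29, 36, 39], requiring 9 comparisons. The merge step runs in O(n) time where n is the total number of elements.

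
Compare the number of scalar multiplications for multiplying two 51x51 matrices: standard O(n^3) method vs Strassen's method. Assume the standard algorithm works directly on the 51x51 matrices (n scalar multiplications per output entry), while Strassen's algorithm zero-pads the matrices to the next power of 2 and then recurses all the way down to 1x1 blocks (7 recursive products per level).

Matrix multiplication for 51x51 matrices:

Strassen's algorithm requires power-of-2 dimensions. Pad 51x51 to 64x64 (next power of 2).

Standard algorithm: 51^3 = 132651 multiplications
Strassen's algorithm: 7^(log2(64)) = 7^6 = 117649 multiplications
Savings: 132651 - 117649 = 15002 multiplications

Standard: 132651 multiplications (51^3). Strassen: 117649 multiplications (7^6, after padding to 64x64). Strassen reduces 8 recursive multiplications to 7 at each level.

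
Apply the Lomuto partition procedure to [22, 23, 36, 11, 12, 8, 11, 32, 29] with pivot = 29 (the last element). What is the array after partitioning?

Lomuto partition with pivot = 29:

Initial array: [22, 23, 36, 11, 12, 8, 11, 32, 29]

arr[0]=22 <= 29: swap with position 0, array becomes [22, 23, 36, 11, 12, 8, 11, 32, 29]
arr[1]=23 <= 29: swap with position 1, array becomes [22, 23, 36, 11, 12, 8, 11, 32, 29]
arr[2]=36 > 29: no swap
arr[3]=11 <= 29: swap with position 2, array becomes [22, 23, 11, 36, 12, 8, 11, 32, 29]
arr[4]=12 <= 29: swap with position 3, array becomes [22, 23, 11, 12, 36, 8, 11, 32, 29]
arr[5]=8 <= 29: swap with position 4, array becomes [22, 23, 11, 12, 8, 36, 11, 32, 29]
arr[6]=11 <= 29: swap with position 5, array becomes [22, 23, 11, 12, 8, 11, 36, 32, 29]
arr[7]=32 > 29: no swap

Place pivot at position 6: [22, 23, 11, 12, 8, 11, 29, 32, 36]
Pivot position: 6

After partitioning with pivot 29, the array becomes [22, 23, 11, 12, 8, 11, 29, 32, 36]. The pivot is placed at index 6. All elements to the left of the pivot are <= 29, and all elements to the right are > 29.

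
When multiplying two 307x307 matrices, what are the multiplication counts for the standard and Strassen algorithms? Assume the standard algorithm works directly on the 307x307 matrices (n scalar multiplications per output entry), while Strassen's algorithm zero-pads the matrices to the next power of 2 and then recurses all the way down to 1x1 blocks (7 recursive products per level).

Matrix multiplication for 307x307 matrices:

Strassen's algorithm requires power-of-2 dimensions. Pad 307x307 to 512x512 (next power of 2).

Standard algorithm: 307^3 = 28934443 multiplications
Strassen's algorithm: 7^(log2(512)) = 7^9 = 40353607 multiplications
Difference: 28934443 - 40353607 = -11419164 (Strassen uses MORE here due to padding overhead — for small or just-over-power-of-2 n, padding can outweigh the per-level savings)

Standard: 28934443 multiplications (307^3). Strassen: 40353607 multiplications (7^9, after padding to 512x512). Strassen reduces 8 recursive multiplications to 7 at each level.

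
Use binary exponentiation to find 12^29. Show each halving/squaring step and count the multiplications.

Computing 12^29 by squaring (build up from 12^1; each line after the first costs one multiplication):

12^1 = 12
12^2 = (12^1)^2 = 12^2 = 144
12^3 = 12 * 12^2 = 12 * 144 = 1728
12^6 = (12^3)^2 = 1728^2 = 2985984
12^7 = 12 * 12^6 = 12 * 2985984 = 35831808
12^14 = (12^7)^2 = 35831808^2 = 1283918464548864
12^28 = (12^14)^2 = 1283918464548864^2 = 1648446623609512543951043690496
12^29 = 12 * 12^28 = 12 * 1648446623609512543951043690496 = 19781359483314150527412524285952

Result: 19781359483314150527412524285952
Multiplications needed: 7 (7 lines after 12^1)

12^29 = 19781359483314150527412524285952. Using exponentiation by squaring, this requires 7 multiplications. The key idea: if the exponent is even, square the half-power; if odd, multiply by the base once.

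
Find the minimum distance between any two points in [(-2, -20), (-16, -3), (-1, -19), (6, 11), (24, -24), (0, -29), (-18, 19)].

Computing all pairwise distances among 7 points:

d((-2, -20), (-16, -3)) = 22.0227
d((-2, -20), (-1, -19)) = 1.4142 <-- minimum
d((-2, -20), (6, 11)) = 32.0156
d((-2, -20), (24, -24)) = 26.3059
d((-2, -20), (0, -29)) = 9.2195
d((-2, -20), (-18, 19)) = 42.1545
d((-16, -3), (-1, -19)) = 21.9317
d((-16, -3), (6, 11)) = 26.0768
d((-16, -3), (24, -24)) = 45.1774
d((-16, -3), (0, -29)) = 30.5287
d((-16, -3), (-18, 19)) = 22.0907
d((-1, -19), (6, 11)) = 30.8058
d((-1, -19), (24, -24)) = 25.4951
d((-1, -19), (0, -29)) = 10.0499
d((-1, -19), (-18, 19)) = 41.6293
d((6, 11), (24, -24)) = 39.3573
d((6, 11), (0, -29)) = 40.4475
d((6, 11), (-18, 19)) = 25.2982
d((24, -24), (0, -29)) = 24.5153
d((24, -24), (-18, 19)) = 60.1082
d((0, -29), (-18, 19)) = 51.264

Closest pair: (-2, -20) and (-1, -19) with distance 1.4142

The closest pair is (-2, -20) and (-1, -19) with Euclidean distance 1.4142. For 7 points, brute-force pairwise comparison is shown above. For large n, the divide-and-conquer algorithm (sort by x, recurse on halves, check the dividing strip) achieves O(n log n).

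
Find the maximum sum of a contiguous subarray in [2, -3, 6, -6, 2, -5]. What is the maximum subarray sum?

Using Kadane's algorithm on [2, -3, 6, -6, 2, -5]:

Scanning through the array:
Position 1 (value -3): max_ending_here = -1, max_so_far = 2
Position 2 (value 6): max_ending_here = 6, max_so_far = 6
Position 3 (value -6): max_ending_here = 0, max_so_far = 6
Position 4 (value 2): max_ending_here = 2, max_so_far = 6
Position 5 (value -5): max_ending_here = -3, max_so_far = 6

Maximum subarray: [6]
Maximum sum: 6

The maximum subarray is [6] with sum 6. This subarray runs from index 2 to index 2.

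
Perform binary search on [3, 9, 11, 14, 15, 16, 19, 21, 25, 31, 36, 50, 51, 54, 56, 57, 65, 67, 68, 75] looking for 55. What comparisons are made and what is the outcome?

Binary search for 55 in [3, 9, 11, 14, 15, 16, 19, 21, 25, 31, 36, 50, 51, 54, 56, 57, 65, 67, 68, 75]:

lo=0, hi=19, mid=9, arr[mid]=31 -> 31 < 55, search right half
lo=10, hi=19, mid=14, arr[mid]=56 -> 56 > 55, search left half
lo=10, hi=13, mid=11, arr[mid]=50 -> 50 < 55, search right half
lo=12, hi=13, mid=12, arr[mid]=51 -> 51 < 55, search right half
lo=13, hi=13, mid=13, arr[mid]=54 -> 54 < 55, search right half
lo=14 > hi=13, target 55 not found

Binary search determines that 55 is not in the array after 5 comparisons. The search space was exhausted without finding the target.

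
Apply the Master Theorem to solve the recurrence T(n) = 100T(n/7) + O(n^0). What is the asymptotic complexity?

Master Theorem for T(n) = 100T(n/7) + O(n^0):

a = 100, b = 7, c = 0
log_b(a) = log_7(100) = 2.3666

Case 1: c = 0 < log_7(100) = 2.3666
T(n) = O(n^(log_7 100))

For T(n) = 100T(n/7) + O(n^0): log_7(100) = 2.3666. This is Case 1 of the Master Theorem (c < log_b(a), work dominated by leaves), giving O(n^(log_7 100)).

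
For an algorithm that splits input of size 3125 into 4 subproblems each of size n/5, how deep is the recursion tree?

For divide and conquer with division factor 5:

Problem sizes at each level:
Level 0: 3125
Level 1: 625
Level 2: 125
Level 3: 25
Level 4: 5
Level 5: 1

The root is level 0 and the size-1 base case is level 5 (the tree spans levels 0 through 5, i.e. 6 levels counting the root), so the depth is the number of divisions: log_5(3125) = 5

The recursion tree depth is log_5(3125) = 5. At each level, the problem size is divided by 5, so it takes 5 divisions to reduce to a base case of size 1. The algorithm makes 4 recursive calls at each level.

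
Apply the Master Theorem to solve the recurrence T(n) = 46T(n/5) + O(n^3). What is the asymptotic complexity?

Master Theorem for T(n) = 46T(n/5) + O(n^3):

a = 46, b = 5, c = 3
log_b(a) = log_5(46) = 2.3789

Case 3: c = 3 > log_5(46) = 2.3789
T(n) = O(n^3) = O(n^3)

For T(n) = 46T(n/5) + O(n^3): log_5(46) = 2.3789. This is Case 3 of the Master Theorem (c > log_b(a), work dominated by root), giving O(n^3).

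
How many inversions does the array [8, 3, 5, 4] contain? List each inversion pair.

Finding inversions in [8, 3, 5, 4]:

(0, 1): arr[0]=8 > arr[1]=3
(0, 2): arr[0]=8 > arr[2]=5
(0, 3): arr[0]=8 > arr[3]=4
(2, 3): arr[2]=5 > arr[3]=4

Total inversions: 4

The array has 4 inversion(s): (0,1), (0,2), (0,3), (2,3). Each pair (i,j) satisfies i < j and arr[i] > arr[j].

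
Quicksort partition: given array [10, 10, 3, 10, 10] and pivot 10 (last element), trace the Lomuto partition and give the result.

Lomuto partition with pivot = 10:

Initial array: [10, 10, 3, 10, 10]

arr[0]=10 <= 10: swap with position 0, array becomes [10, 10, 3, 10, 10]
arr[1]=10 <= 10: swap with position 1, array becomes [10, 10, 3, 10, 10]
arr[2]=3 <= 10: swap with position 2, array becomes [10, 10, 3, 10, 10]
arr[3]=10 <= 10: swap with position 3, array becomes [10, 10, 3, 10, 10]

Place pivot at position 4: [10, 10, 3, 10, 10]
Pivot position: 4

After partitioning with pivot 10, the array becomes [10, 10, 3, 10, 10]. The pivot is placed at index 4. All elements to the left of the pivot are <= 10, and all elements to the right are > 10.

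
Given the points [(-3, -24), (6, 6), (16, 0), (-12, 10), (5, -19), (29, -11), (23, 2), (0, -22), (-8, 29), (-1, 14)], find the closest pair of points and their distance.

Computing all pairwise distances among 10 points:

d((-3, -24), (6, 6)) = 31.3209
d((-3, -24), (16, 0)) = 30.6105
d((-3, -24), (-12, 10)) = 35.171
d((-3, -24), (5, -19)) = 9.434
d((-3, -24), (29, -11)) = 34.5398
d((-3, -24), (23, 2)) = 36.7696
d((-3, -24), (0, -22)) = 3.6056 <-- minimum
d((-3, -24), (-8, 29)) = 53.2353
d((-3, -24), (-1, 14)) = 38.0526
d((6, 6), (16, 0)) = 11.6619
d((6, 6), (-12, 10)) = 18.4391
d((6, 6), (5, -19)) = 25.02
d((6, 6), (29, -11)) = 28.6007
d((6, 6), (23, 2)) = 17.4642
d((6, 6), (0, -22)) = 28.6356
d((6, 6), (-8, 29)) = 26.9258
d((6, 6), (-1, 14)) = 10.6301
d((16, 0), (-12, 10)) = 29.7321
d((16, 0), (5, -19)) = 21.9545
d((16, 0), (29, -11)) = 17.0294
d((16, 0), (23, 2)) = 7.2801
d((16, 0), (0, -22)) = 27.2029
d((16, 0), (-8, 29)) = 37.6431
d((16, 0), (-1, 14)) = 22.0227
d((-12, 10), (5, -19)) = 33.6155
d((-12, 10), (29, -11)) = 46.0652
d((-12, 10), (23, 2)) = 35.9026
d((-12, 10), (0, -22)) = 34.176
d((-12, 10), (-8, 29)) = 19.4165
d((-12, 10), (-1, 14)) = 11.7047
d((5, -19), (29, -11)) = 25.2982
d((5, -19), (23, 2)) = 27.6586
d((5, -19), (0, -22)) = 5.831
d((5, -19), (-8, 29)) = 49.7293
d((5, -19), (-1, 14)) = 33.541
d((29, -11), (23, 2)) = 14.3178
d((29, -11), (0, -22)) = 31.0161
d((29, -11), (-8, 29)) = 54.4885
d((29, -11), (-1, 14)) = 39.0512
d((23, 2), (0, -22)) = 33.2415
d((23, 2), (-8, 29)) = 41.1096
d((23, 2), (-1, 14)) = 26.8328
d((0, -22), (-8, 29)) = 51.6236
d((0, -22), (-1, 14)) = 36.0139
d((-8, 29), (-1, 14)) = 16.5529

Closest pair: (-3, -24) and (0, -22) with distance 3.6056

The closest pair is (-3, -24) and (0, -22) with Euclidean distance 3.6056. For 10 points, brute-force pairwise comparison is shown above. For large n, the divide-and-conquer algorithm (sort by x, recurse on halves, check the dividing strip) achieves O(n log n).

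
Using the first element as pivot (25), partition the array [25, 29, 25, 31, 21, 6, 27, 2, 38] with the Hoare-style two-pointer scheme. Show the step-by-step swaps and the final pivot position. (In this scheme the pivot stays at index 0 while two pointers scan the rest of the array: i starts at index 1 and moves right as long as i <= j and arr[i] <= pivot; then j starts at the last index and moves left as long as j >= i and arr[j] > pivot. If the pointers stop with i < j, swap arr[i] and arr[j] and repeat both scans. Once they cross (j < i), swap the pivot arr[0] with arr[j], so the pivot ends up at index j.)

Hoare-style two-pointer partition with pivot = 25:

Initial array: [25, 29, 25, 31, 21, 6, 27, 2, 38]

Pointers start at i = 1, j = 8.
i stops at index 1 (arr[1]=29 > 25), j stops at index 7 (arr[7]=2 <= 25): swap arr[1] and arr[7], array becomes [25, 2, 25, 31, 21, 6, 27, 29, 38]
i stops at index 3 (arr[3]=31 > 25), j stops at index 5 (arr[5]=6 <= 25): swap arr[3] and arr[5], array becomes [25, 2, 25, 6, 21, 31, 27, 29, 38]
i ends at 5, j ends at 4: the pointers have crossed (j < i), so scanning stops.

Swap pivot arr[0] with arr[4] to place pivot at position 4: [21, 2, 25, 6, 25, 31, 27, 29, 38]
Pivot position: 4

After partitioning with pivot 25, the array becomes [21, 2, 25, 6, 25, 31, 27, 29, 38]. The pivot is placed at index 4. All elements to the left of the pivot are <= 25, and all elements to the right are > 25.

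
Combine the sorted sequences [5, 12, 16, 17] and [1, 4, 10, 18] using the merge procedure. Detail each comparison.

Merging process:

Compare 5 vs 1: take 1 from right. Merged: [1]
Compare 5 vs 4: take 4 from right. Merged: [1, 4]
Compare 5 vs 10: take 5 from left. Merged: [1, 4, 5]
Compare 12 vs 10: take 10 from right. Merged: [1, 4, 5, 10]
Compare 12 vs 18: take 12 from left. Merged: [1, 4, 5, 10, 12]
Compare 16 vs 18: take 16 from left. Merged: [1, 4, 5, 10, 12, 16]
Compare 17 vs 18: take 17 from left. Merged: [1, 4, 5, 10, 12, 16, 17]
Append remaining from right: [18]. Merged: [1, 4, 5, 10, 12, 16, 17, 18]

Final merged array: [1, 4, 5, 10, 12, 16, 17, 18]
Total comparisons: 7

The merged array is [1, 4, 5, 10, 12, 16, 17, 18], requiring 7 comparisons. The merge step runs in O(n) time where n is the total number of elements.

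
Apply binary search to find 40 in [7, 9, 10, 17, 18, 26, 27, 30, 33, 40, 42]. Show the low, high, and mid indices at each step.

Binary search for 40 in [7, 9, 10, 17, 18, 26, 27, 30, 33, 40, 42]:

lo=0, hi=10, mid=5, arr[mid]=26 -> 26 < 40, search right half
lo=6, hi=10, mid=8, arr[mid]=33 -> 33 < 40, search right half
lo=9, hi=10, mid=9, arr[mid]=40 -> Found target at index 9!

Binary search finds 40 at index 9 after 3 comparisons. The search repeatedly halves the search space by comparing with the middle element.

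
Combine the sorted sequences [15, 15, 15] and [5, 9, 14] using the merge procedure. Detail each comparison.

Merging process:

Compare 15 vs 5: take 5 from right. Merged: [5]
Compare 15 vs 9: take 9 from right. Merged: [5, 9]
Compare 15 vs 14: take 14 from right. Merged: [5, 9, 14]
Append remaining from left: [15, 15, 15]. Merged: [5, 9, 14, 15, 15, 15]

Final merged array: [5, 9, 14, 15, 15, 15]
Total comparisons: 3

The merged array is [5, 9, 14, 15, 15, 15], requiring 3 comparisons. The merge step runs in O(n) time where n is the total number of elements.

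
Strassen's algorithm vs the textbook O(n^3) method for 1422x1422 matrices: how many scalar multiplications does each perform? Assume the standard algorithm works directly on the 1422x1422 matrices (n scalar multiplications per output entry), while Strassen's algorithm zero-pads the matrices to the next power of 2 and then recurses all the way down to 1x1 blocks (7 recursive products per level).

Matrix multiplication for 1422x1422 matrices:

Strassen's algorithm requires power-of-2 dimensions. Pad 1422x1422 to 2048x2048 (next power of 2).

Standard algorithm: 1422^3 = 2875403448 multiplications
Strassen's algorithm: 7^(log2(2048)) = 7^11 = 1977326743 multiplications
Savings: 2875403448 - 1977326743 = 898076705 multiplications

Standard: 2875403448 multiplications (1422^3). Strassen: 1977326743 multiplications (7^11, after padding to 2048x2048). Strassen reduces 8 recursive multiplications to 7 at each level.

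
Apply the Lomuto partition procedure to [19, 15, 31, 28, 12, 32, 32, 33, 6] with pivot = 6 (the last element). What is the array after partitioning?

Lomuto partition with pivot = 6:

Initial array: [19, 15, 31, 28, 12, 32, 32, 33, 6]

arr[0]=19 > 6: no swap
arr[1]=15 > 6: no swap
arr[2]=31 > 6: no swap
arr[3]=28 > 6: no swap
arr[4]=12 > 6: no swap
arr[5]=32 > 6: no swap
arr[6]=32 > 6: no swap
arr[7]=33 > 6: no swap

Place pivot at position 0: [6, 15, 31, 28, 12, 32, 32, 33, 19]
Pivot position: 0

After partitioning with pivot 6, the array becomes [6, 15, 31, 28, 12, 32, 32, 33, 19]. The pivot is placed at index 0. All elements to the left of the pivot are <= 6, and all elements to the right are > 6.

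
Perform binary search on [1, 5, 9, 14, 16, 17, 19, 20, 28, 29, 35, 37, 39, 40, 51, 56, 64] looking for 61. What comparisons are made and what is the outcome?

Binary search for 61 in [1, 5, 9, 14, 16, 17, 19, 20, 28, 29, 35, 37, 39, 40, 51, 56, 64]:

lo=0, hi=16, mid=8, arr[mid]=28 -> 28 < 61, search right half
lo=9, hi=16, mid=12, arr[mid]=39 -> 39 < 61, search right half
lo=13, hi=16, mid=14, arr[mid]=51 -> 51 < 61, search right half
lo=15, hi=16, mid=15, arr[mid]=56 -> 56 < 61, search right half
lo=16, hi=16, mid=16, arr[mid]=64 -> 64 > 61, search left half
lo=16 > hi=15, target 61 not found

Binary search determines that 61 is not in the array after 5 comparisons. The search space was exhausted without finding the target.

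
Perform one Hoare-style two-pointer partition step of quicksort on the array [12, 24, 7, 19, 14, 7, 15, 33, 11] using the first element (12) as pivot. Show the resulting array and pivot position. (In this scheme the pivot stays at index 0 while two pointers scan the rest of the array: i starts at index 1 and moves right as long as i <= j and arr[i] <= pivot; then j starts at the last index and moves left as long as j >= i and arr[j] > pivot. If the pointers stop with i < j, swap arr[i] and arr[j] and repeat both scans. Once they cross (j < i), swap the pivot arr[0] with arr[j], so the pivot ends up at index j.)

Hoare-style two-pointer partition with pivot = 12:

Initial array: [12, 24, 7, 19, 14, 7, 15, 33, 11]

Pointers start at i = 1, j = 8.
i stops at index 1 (arr[1]=24 > 12), j stops at index 8 (arr[8]=11 <= 12): swap arr[1] and arr[8], array becomes [12, 11, 7, 19, 14, 7, 15, 33, 24]
i stops at index 3 (arr[3]=19 > 12), j stops at index 5 (arr[5]=7 <= 12): swap arr[3] and arr[5], array becomes [12, 11, 7, 7, 14, 19, 15, 33, 24]
i ends at 4, j ends at 3: the pointers have crossed (j < i), so scanning stops.

Swap pivot arr[0] with arr[3] to place pivot at position 3: [7, 11, 7, 12, 14, 19, 15, 33, 24]
Pivot position: 3

After partitioning with pivot 12, the array becomes [7, 11, 7, 12, 14, 19, 15, 33, 24]. The pivot is placed at index 3. All elements to the left of the pivot are <= 12, and all elements to the right are > 12.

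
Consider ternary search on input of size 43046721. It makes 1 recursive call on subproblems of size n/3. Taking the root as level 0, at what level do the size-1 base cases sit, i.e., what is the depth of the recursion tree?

For divide and conquer with division factor 3:

Problem sizes at each level:
Level 0: 43046721
Level 1: 14348907
Level 2: 4782969
Level 3: 1594323
Level 4: 531441
Level 5: 177147
Level 6: 59049
Level 7: 19683
Level 8: 6561
Level 9: 2187
Level 10: 729
Level 11: 243
Level 12: 81
Level 13: 27
Level 14: 9
Level 15: 3
Level 16: 1

The root is level 0 and the size-1 base case is level 16 (the tree spans levels 0 through 16, i.e. 17 levels counting the root), so the depth is the number of divisions: log_3(43046721) = 16

The recursion tree depth is log_3(43046721) = 16. At each level, the problem size is divided by 3, so it takes 16 divisions to reduce to a base case of size 1. The algorithm makes 1 recursive call at each level.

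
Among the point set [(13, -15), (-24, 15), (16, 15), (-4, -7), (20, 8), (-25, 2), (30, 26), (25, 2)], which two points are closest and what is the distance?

Computing all pairwise distances among 8 points:

d((13, -15), (-24, 15)) = 47.634
d((13, -15), (16, 15)) = 30.1496
d((13, -15), (-4, -7)) = 18.7883
d((13, -15), (20, 8)) = 24.0416
d((13, -15), (-25, 2)) = 41.6293
d((13, -15), (30, 26)) = 44.3847
d((13, -15), (25, 2)) = 20.8087
d((-24, 15), (16, 15)) = 40.0
d((-24, 15), (-4, -7)) = 29.7321
d((-24, 15), (20, 8)) = 44.5533
d((-24, 15), (-25, 2)) = 13.0384
d((-24, 15), (30, 26)) = 55.109
d((-24, 15), (25, 2)) = 50.6952
d((16, 15), (-4, -7)) = 29.7321
d((16, 15), (20, 8)) = 8.0623
d((16, 15), (-25, 2)) = 43.0116
d((16, 15), (30, 26)) = 17.8045
d((16, 15), (25, 2)) = 15.8114
d((-4, -7), (20, 8)) = 28.3019
d((-4, -7), (-25, 2)) = 22.8473
d((-4, -7), (30, 26)) = 47.3814
d((-4, -7), (25, 2)) = 30.3645
d((20, 8), (-25, 2)) = 45.3982
d((20, 8), (30, 26)) = 20.5913
d((20, 8), (25, 2)) = 7.8102 <-- minimum
d((-25, 2), (30, 26)) = 60.0083
d((-25, 2), (25, 2)) = 50.0
d((30, 26), (25, 2)) = 24.5153

Closest pair: (20, 8) and (25, 2) with distance 7.8102

The closest pair is (20, 8) and (25, 2) with Euclidean distance 7.8102. For 8 points, brute-force pairwise comparison is shown above. For large n, the divide-and-conquer algorithm (sort by x, recurse on halves, check the dividing strip) achieves O(n log n).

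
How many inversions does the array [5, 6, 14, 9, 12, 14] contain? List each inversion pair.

Finding inversions in [5, 6, 14, 9, 12, 14]:

(2, 3): arr[2]=14 > arr[3]=9
(2, 4): arr[2]=14 > arr[4]=12

Total inversions: 2

The array has 2 inversion(s): (2,3), (2,4). Each pair (i,j) satisfies i < j and arr[i] > arr[j].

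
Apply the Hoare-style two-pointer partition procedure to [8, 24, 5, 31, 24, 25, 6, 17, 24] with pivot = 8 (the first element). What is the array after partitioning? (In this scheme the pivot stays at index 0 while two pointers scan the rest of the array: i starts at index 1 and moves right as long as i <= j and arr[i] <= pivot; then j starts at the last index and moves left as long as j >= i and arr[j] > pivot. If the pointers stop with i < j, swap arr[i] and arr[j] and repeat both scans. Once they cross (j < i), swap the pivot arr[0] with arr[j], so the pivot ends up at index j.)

Hoare-style two-pointer partition with pivot = 8:

Initial array: [8, 24, 5, 31, 24, 25, 6, 17, 24]

Pointers start at i = 1, j = 8.
i stops at index 1 (arr[1]=24 > 8), j stops at index 6 (arr[6]=6 <= 8): swap arr[1] and arr[6], array becomes [8, 6, 5, 31, 24, 25, 24, 17, 24]
i ends at 3, j ends at 2: the pointers have crossed (j < i), so scanning stops.

Swap pivot arr[0] with arr[2] to place pivot at position 2: [5, 6, 8, 31, 24, 25, 24, 17, 24]
Pivot position: 2

After partitioning with pivot 8, the array becomes [5, 6, 8, 31, 24, 25, 24, 17, 24]. The pivot is placed at index 2. All elements to the left of the pivot are <= 8, and all elements to the right are > 8.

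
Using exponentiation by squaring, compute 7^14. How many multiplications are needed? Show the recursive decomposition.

Computing 7^14 by squaring (build up from 7^1; each line after the first costs one multiplication):

7^1 = 7
7^2 = (7^1)^2 = 7^2 = 49
7^3 = 7 * 7^2 = 7 * 49 = 343
7^6 = (7^3)^2 = 343^2 = 117649
7^7 = 7 * 7^6 = 7 * 117649 = 823543
7^14 = (7^7)^2 = 823543^2 = 678223072849

Result: 678223072849
Multiplications needed: 5 (5 lines after 7^1)

7^14 = 678223072849. Using exponentiation by squaring, this requires 5 multiplications. The key idea: if the exponent is even, square the half-power; if odd, multiply by the base once.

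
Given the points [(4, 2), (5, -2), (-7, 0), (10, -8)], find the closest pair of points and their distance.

Computing all pairwise distances among 4 points:

d((4, 2), (5, -2)) = 4.1231 <-- minimum
d((4, 2), (-7, 0)) = 11.1803
d((4, 2), (10, -8)) = 11.6619
d((5, -2), (-7, 0)) = 12.1655
d((5, -2), (10, -8)) = 7.8102
d((-7, 0), (10, -8)) = 18.7883

Closest pair: (4, 2) and (5, -2) with distance 4.1231

The closest pair is (4, 2) and (5, -2) with Euclidean distance 4.1231. For 4 points, brute-force pairwise comparison is shown above. For large n, the divide-and-conquer algorithm (sort by x, recurse on halves, check the dividing strip) achieves O(n log n).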